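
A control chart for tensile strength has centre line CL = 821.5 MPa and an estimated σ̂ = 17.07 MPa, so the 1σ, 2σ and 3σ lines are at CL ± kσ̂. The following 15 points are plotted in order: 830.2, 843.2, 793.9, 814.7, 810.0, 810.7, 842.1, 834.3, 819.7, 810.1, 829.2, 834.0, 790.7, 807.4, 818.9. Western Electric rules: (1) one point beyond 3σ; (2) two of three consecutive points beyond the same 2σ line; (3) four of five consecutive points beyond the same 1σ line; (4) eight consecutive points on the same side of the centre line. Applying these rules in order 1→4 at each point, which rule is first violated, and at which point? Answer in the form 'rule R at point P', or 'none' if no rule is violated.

Zone of each point (C = within 1σ̂, B = 1σ̂–2σ̂, A = 2σ̂–3σ̂, * = beyond 3σ̂; sign = side of CL): 1:+C, 2:+B, 3:-B, 4:-C, 5:-C, 6:-C, 7:+B, 8:+C, 9:-C, 10:-C, 11:+C, 12:+C, 13:-B, 14:-C, 15:-C
No rule fires across all 15 points.

none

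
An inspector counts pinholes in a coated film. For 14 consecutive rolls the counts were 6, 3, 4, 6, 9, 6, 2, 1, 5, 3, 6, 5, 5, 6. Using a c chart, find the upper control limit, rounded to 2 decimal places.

c̄ = (6 + 3 + 4 + 6 + 9 + 6 + 2 + 1 + 5 + 3 + 6 + 5 + 5 + 6) / 14 = 67 / 14 = 4.7857
UCL = c̄ + 3√c̄ = 4.7857 + 3 × √4.7857 = 4.7857 + 3 × 2.1876 = 11.3486

11.35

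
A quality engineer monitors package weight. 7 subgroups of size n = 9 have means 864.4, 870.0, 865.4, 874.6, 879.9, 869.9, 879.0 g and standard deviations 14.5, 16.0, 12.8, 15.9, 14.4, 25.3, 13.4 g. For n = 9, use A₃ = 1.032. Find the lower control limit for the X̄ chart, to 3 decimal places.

855.329

X̄̄ = (864.4 + 870.0 + 865.4 + 874.6 + 879.9 + 869.9 + 879.0) / 7 = 871.8857
s̄ = (14.5 + 16.0 + 12.8 + 15.9 + 14.4 + 25.3 + 13.4) / 7 = 16.0429
LCL = X̄̄ − A₃·s̄ = 871.8857 − 1.032 × 16.0429 = 855.3295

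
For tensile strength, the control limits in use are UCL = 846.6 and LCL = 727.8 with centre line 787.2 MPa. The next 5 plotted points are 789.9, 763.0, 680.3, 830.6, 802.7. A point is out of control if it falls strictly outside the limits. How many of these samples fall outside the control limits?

1

Compare each point to [727.8, 846.6]: sample 3 = 680.3 < LCL.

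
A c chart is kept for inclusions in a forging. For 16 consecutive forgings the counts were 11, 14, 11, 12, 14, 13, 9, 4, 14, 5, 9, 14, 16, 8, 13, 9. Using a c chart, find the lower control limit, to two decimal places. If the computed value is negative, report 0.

c̄ = (11 + 14 + 11 + 12 + 14 + 13 + 9 + 4 + 14 + 5 + 9 + 14 + 16 + 8 + 13 + 9) / 16 = 176 / 16 = 11.0000
LCL = c̄ − 3√c̄ = 11.0000 − 3 × 3.3166 = 1.0501

1.05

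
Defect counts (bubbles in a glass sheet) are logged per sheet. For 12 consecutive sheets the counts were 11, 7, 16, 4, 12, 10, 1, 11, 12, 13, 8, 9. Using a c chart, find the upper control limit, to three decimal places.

c̄ = (11 + 7 + 16 + 4 + 12 + 10 + 1 + 11 + 12 + 13 + 8 + 9) / 12 = 114 / 12 = 9.5000
UCL = c̄ + 3√c̄ = 9.5000 + 3 × √9.5000 = 9.5000 + 3 × 3.0822 = 18.7466

18.747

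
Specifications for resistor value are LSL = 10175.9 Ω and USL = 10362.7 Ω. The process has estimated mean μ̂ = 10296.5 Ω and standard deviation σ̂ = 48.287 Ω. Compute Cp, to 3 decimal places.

0.645

Cp = (USL − LSL) / (6σ̂) = (10362.7 − 10175.9) / (6 × 48.287) = 186.8000 / 289.7220 = 0.6448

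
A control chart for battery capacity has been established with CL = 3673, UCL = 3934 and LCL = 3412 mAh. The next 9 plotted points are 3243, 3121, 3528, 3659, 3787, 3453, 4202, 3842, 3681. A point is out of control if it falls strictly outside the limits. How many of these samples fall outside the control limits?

3

Compare each point to [3412, 3934]: sample 1 = 3243 < LCL; sample 2 = 3121 < LCL; sample 7 = 4202 > UCL.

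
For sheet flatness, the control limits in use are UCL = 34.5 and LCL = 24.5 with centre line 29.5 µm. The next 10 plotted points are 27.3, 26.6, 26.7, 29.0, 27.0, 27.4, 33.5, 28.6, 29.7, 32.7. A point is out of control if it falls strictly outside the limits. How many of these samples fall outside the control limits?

All 10 points lie within [24.5, 34.5].

0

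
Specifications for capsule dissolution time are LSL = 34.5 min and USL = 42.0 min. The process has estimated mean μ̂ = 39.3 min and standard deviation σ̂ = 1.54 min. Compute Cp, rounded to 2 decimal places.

Cp = (USL − LSL) / (6σ̂) = (42.0 − 34.5) / (6 × 1.54) = 7.5000 / 9.2400 = 0.8117

0.81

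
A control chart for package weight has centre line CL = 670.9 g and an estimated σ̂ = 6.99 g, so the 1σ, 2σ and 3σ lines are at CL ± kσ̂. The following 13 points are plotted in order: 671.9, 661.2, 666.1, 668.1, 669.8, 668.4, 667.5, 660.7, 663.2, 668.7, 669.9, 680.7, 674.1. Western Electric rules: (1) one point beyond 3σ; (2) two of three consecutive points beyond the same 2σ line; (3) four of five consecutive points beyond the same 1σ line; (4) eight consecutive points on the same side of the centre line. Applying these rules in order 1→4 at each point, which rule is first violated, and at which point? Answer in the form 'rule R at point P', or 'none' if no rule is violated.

rule 4 at point 9

Zone of each point (C = within 1σ̂, B = 1σ̂–2σ̂, A = 2σ̂–3σ̂, * = beyond 3σ̂; sign = side of CL): 1:+C, 2:-B, 3:-C, 4:-C, 5:-C, 6:-C, 7:-C, 8:-B, 9:-B, 10:-C, 11:-C, 12:+B, 13:+C
Rule 4 (eight consecutive points on the same side of the centre line) is satisfied at point 9.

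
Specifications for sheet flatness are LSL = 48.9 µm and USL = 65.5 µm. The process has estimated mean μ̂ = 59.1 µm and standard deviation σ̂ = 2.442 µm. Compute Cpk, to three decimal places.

0.874

Cpu = (USL − μ̂) / (3σ̂) = (65.5 − 59.1) / (3 × 2.442) = 0.8736; Cpl = (μ̂ − LSL) / (3σ̂) = (59.1 − 48.9) / (3 × 2.442) = 1.3923; Cpk = min(Cpu, Cpl) = 0.8736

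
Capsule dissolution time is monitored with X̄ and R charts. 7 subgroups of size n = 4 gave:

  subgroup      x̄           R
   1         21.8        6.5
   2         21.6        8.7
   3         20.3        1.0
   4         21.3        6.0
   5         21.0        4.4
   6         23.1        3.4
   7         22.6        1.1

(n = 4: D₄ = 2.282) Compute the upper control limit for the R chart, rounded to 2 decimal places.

R̄ = (6.5 + 8.7 + 1.0 + 6.0 + 4.4 + 3.4 + 1.1) / 7 = 31.1000 / 7 = 4.4429
UCL_R = D₄·R̄ = 2.282 × 4.4429 = 10.1386

10.14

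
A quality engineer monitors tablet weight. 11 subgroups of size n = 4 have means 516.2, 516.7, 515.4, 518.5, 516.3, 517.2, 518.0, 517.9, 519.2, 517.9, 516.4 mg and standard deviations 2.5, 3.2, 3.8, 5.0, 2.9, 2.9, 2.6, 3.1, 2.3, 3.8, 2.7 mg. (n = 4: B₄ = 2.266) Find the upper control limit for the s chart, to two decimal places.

s̄ = (2.5 + 3.2 + 3.8 + 5.0 + 2.9 + 2.9 + 2.6 + 3.1 + 2.3 + 3.8 + 2.7) / 11 = 3.1636
UCL_s = B₄·s̄ = 2.266 × 3.1636 = 7.1688

7.17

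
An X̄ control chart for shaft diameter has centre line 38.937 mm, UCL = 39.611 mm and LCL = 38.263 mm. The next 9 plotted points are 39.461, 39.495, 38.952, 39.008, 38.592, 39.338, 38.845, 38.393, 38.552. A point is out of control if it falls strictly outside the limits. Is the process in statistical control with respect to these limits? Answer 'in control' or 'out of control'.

All 9 points lie within [38.263, 39.611].

in control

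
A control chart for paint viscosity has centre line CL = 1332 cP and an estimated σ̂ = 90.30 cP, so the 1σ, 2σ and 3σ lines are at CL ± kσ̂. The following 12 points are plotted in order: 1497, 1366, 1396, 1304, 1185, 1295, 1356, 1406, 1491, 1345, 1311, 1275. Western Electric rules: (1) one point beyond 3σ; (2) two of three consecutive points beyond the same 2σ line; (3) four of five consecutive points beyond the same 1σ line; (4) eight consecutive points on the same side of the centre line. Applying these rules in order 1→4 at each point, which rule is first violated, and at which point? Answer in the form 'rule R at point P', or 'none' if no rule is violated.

Zone of each point (C = within 1σ̂, B = 1σ̂–2σ̂, A = 2σ̂–3σ̂, * = beyond 3σ̂; sign = side of CL): 1:+B, 2:+C, 3:+C, 4:-C, 5:-B, 6:-C, 7:+C, 8:+C, 9:+B, 10:+C, 11:-C, 12:-C
No rule fires across all 12 points.

none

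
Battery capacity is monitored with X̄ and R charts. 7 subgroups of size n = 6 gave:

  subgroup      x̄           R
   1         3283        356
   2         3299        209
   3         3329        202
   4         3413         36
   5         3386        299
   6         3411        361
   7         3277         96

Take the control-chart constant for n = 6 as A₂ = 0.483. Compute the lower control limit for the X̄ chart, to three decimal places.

3235.000

X̄̄ = (3283 + 3299 + 3329 + 3413 + 3386 + 3411 + 3277) / 7 = 23398.0000 / 7 = 3342.5714
R̄ = (356 + 209 + 202 + 36 + 299 + 361 + 96) / 7 = 1559.0000 / 7 = 222.7143
LCL = X̄̄ − A₂·R̄ = 3342.5714 − 0.483 × 222.7143 = 3235.0004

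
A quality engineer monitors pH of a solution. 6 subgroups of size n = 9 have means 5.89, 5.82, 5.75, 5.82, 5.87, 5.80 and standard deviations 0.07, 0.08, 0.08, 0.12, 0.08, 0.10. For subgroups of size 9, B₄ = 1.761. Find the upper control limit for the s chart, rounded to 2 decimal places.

0.16

s̄ = (0.07 + 0.08 + 0.08 + 0.12 + 0.08 + 0.10) / 6 = 0.0883
UCL_s = B₄·s̄ = 1.761 × 0.0883 = 0.1556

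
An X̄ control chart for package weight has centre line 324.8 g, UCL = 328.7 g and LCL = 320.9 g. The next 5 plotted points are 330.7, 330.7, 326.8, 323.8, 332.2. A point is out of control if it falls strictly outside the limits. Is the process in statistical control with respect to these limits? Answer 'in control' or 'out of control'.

Compare each point to [320.9, 328.7]: sample 1 = 330.7 > UCL; sample 2 = 330.7 > UCL; sample 5 = 332.2 > UCL.

out of control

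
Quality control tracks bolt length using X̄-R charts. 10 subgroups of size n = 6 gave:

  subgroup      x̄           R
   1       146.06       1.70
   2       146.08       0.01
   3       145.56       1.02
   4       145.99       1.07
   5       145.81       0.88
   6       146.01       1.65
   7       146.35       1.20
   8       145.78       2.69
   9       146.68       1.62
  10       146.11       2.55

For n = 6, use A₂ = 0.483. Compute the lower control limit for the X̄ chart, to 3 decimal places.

145.348

X̄̄ = (146.06 + 146.08 + 145.56 + 145.99 + 145.81 + 146.01 + 146.35 + 145.78 + 146.68 + 146.11) / 10 = 1460.4300 / 10 = 146.0430
R̄ = (1.70 + 0.01 + 1.02 + 1.07 + 0.88 + 1.65 + 1.20 + 2.69 + 1.62 + 2.55) / 10 = 14.3900 / 10 = 1.4390
LCL = X̄̄ − A₂·R̄ = 146.0430 − 0.483 × 1.4390 = 145.3480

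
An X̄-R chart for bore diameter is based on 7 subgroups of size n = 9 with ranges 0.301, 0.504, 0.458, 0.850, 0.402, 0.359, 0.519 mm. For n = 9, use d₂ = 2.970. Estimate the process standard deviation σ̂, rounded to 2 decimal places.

R̄ = (0.301 + 0.504 + 0.458 + 0.850 + 0.402 + 0.359 + 0.519) / 7 = 0.4847
σ̂ = R̄ / d₂ = 0.4847 / 2.970 = 0.1632

0.16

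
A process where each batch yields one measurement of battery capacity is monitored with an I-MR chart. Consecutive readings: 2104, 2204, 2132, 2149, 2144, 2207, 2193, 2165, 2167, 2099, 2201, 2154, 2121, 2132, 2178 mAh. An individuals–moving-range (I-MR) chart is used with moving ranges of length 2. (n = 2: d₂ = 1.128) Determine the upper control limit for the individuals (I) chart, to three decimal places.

2272.168

X̄ = (2104 + 2204 + 2132 + 2149 + 2144 + 2207 + 2193 + 2165 + 2167 + 2099 + 2201 + 2154 + 2121 + 2132 + 2178) / 15 = 2156.6667
Moving ranges: 100, 72, 17, 5, 63, 14, 28, 2, 68, 102, 47, 33, 11, 46; M̄R̄ = 608.0000 / 14 = 43.4286
UCL = X̄ + 3·M̄R̄/d₂ = 2156.6667 + 3 × 43.4286 / 1.128 = 2272.1682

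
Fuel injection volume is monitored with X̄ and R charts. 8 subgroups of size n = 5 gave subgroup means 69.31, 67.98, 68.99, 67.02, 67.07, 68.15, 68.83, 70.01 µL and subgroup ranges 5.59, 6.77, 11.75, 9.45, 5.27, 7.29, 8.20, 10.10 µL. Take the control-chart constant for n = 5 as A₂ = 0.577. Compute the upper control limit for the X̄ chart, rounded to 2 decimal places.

X̄̄ = (69.31 + 67.98 + 68.99 + 67.02 + 67.07 + 68.15 + 68.83 + 70.01) / 8 = 547.3600 / 8 = 68.4200
R̄ = (5.59 + 6.77 + 11.75 + 9.45 + 5.27 + 7.29 + 8.20 + 10.10) / 8 = 64.4200 / 8 = 8.0525
UCL = X̄̄ + A₂·R̄ = 68.4200 + 0.577 × 8.0525 = 73.0663

73.07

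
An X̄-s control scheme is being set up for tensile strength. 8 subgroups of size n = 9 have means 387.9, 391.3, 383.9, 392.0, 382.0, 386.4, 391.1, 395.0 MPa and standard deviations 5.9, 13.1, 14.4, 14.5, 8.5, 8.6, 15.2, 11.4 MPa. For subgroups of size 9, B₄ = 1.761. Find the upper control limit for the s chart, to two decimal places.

s̄ = (5.9 + 13.1 + 14.4 + 14.5 + 8.5 + 8.6 + 15.2 + 11.4) / 8 = 11.4500
UCL_s = B₄·s̄ = 1.761 × 11.4500 = 20.1634

20.16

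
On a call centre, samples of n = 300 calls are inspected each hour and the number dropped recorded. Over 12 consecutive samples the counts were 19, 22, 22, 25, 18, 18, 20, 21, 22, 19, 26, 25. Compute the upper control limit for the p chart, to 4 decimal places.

p̄ = Σdᵢ / (k·n) = 257 / (12 × 300) = 0.07139
UCL = p̄ + 3·√(p̄(1−p̄)/n) = 0.07139 + 3 × √(0.07139×0.92861/300) = 0.07139 + 3 × 0.01487 = 0.11598

0.1160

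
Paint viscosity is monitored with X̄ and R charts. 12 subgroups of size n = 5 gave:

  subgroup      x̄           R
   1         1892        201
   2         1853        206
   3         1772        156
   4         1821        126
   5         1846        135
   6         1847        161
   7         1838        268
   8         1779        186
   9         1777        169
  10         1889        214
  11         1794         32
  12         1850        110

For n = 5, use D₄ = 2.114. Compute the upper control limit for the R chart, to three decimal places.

R̄ = (201 + 206 + 156 + 126 + 135 + 161 + 268 + 186 + 169 + 214 + 32 + 110) / 12 = 1964.0000 / 12 = 163.6667
UCL_R = D₄·R̄ = 2.114 × 163.6667 = 345.9913

345.991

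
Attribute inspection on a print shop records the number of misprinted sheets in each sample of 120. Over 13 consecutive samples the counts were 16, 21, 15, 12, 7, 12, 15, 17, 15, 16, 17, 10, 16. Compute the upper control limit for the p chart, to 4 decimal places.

0.2105

p̄ = Σdᵢ / (k·n) = 189 / (13 × 120) = 0.12115
UCL = p̄ + 3·√(p̄(1−p̄)/n) = 0.12115 + 3 × √(0.12115×0.87885/120) = 0.12115 + 3 × 0.02979 = 0.21052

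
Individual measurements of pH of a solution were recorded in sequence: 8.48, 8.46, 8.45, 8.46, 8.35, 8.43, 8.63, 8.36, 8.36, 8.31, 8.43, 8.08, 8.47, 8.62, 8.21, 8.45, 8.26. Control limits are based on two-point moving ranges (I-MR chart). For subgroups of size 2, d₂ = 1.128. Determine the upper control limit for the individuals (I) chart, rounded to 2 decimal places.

8.83

X̄ = (8.48 + 8.46 + 8.45 + 8.46 + 8.35 + 8.43 + 8.63 + 8.36 + 8.36 + 8.31 + 8.43 + 8.08 + 8.47 + 8.62 + 8.21 + 8.45 + 8.26) / 17 = 8.4006
Moving ranges: 0.02, 0.01, 0.01, 0.11, 0.08, 0.20, 0.27, 0.00, 0.05, 0.12, 0.35, 0.39, 0.15, 0.41, 0.24, 0.19; M̄R̄ = 2.6000 / 16 = 0.1625
UCL = X̄ + 3·M̄R̄/d₂ = 8.4006 + 3 × 0.1625 / 1.128 = 8.8328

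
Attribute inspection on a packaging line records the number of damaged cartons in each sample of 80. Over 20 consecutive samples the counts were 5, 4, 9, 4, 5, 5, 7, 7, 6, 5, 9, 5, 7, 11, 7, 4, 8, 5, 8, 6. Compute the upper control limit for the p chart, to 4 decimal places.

0.1700

p̄ = Σdᵢ / (k·n) = 127 / (20 × 80) = 0.07938
UCL = p̄ + 3·√(p̄(1−p̄)/n) = 0.07938 + 3 × √(0.07938×0.92063/80) = 0.07938 + 3 × 0.03022 = 0.17004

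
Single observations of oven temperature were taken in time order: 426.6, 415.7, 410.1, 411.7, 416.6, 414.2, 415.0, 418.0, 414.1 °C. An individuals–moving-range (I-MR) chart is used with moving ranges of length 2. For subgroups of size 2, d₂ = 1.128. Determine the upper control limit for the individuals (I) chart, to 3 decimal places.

X̄ = (426.6 + 415.7 + 410.1 + 411.7 + 416.6 + 414.2 + 415.0 + 418.0 + 414.1) / 9 = 415.7778
Moving ranges: 10.9, 5.6, 1.6, 4.9, 2.4, 0.8, 3.0, 3.9; M̄R̄ = 33.1000 / 8 = 4.1375
UCL = X̄ + 3·M̄R̄/d₂ = 415.7778 + 3 × 4.1375 / 1.128 = 426.7818

426.782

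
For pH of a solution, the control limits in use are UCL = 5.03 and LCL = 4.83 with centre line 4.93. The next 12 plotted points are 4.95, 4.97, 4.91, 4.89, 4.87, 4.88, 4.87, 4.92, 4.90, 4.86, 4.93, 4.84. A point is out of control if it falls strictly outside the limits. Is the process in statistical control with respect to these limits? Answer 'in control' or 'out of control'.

in control

All 12 points lie within [4.83, 5.03].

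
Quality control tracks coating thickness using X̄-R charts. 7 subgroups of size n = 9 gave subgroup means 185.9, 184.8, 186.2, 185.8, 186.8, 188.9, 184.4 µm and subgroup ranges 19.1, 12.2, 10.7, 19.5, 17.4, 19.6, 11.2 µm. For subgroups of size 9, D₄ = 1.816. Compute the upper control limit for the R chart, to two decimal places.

R̄ = (19.1 + 12.2 + 10.7 + 19.5 + 17.4 + 19.6 + 11.2) / 7 = 109.7000 / 7 = 15.6714
UCL_R = D₄·R̄ = 1.816 × 15.6714 = 28.4593

28.46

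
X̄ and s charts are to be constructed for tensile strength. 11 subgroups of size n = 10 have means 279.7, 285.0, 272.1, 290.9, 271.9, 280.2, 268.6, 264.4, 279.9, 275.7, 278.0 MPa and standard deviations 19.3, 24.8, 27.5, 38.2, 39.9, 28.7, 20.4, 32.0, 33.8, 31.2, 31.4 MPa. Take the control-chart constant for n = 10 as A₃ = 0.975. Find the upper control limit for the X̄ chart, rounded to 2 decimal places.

305.95

X̄̄ = (279.7 + 285.0 + 272.1 + 290.9 + 271.9 + 280.2 + 268.6 + 264.4 + 279.9 + 275.7 + 278.0) / 11 = 276.9455
s̄ = (19.3 + 24.8 + 27.5 + 38.2 + 39.9 + 28.7 + 20.4 + 32.0 + 33.8 + 31.2 + 31.4) / 11 = 29.7455
UCL = X̄̄ + A₃·s̄ = 276.9455 + 0.975 × 29.7455 = 305.9473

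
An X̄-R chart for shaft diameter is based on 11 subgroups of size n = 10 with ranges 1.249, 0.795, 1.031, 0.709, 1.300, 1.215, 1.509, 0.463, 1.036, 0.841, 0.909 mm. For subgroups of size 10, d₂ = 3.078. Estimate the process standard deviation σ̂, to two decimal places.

R̄ = (1.249 + 0.795 + 1.031 + 0.709 + 1.300 + 1.215 + 1.509 + 0.463 + 1.036 + 0.841 + 0.909) / 11 = 1.0052
σ̂ = R̄ / d₂ = 1.0052 / 3.078 = 0.3266

0.33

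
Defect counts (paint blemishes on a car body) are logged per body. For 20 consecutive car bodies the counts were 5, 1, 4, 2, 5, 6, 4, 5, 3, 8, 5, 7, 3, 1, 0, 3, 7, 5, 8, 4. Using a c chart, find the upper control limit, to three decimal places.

c̄ = (5 + 1 + 4 + 2 + 5 + 6 + 4 + 5 + 3 + 8 + 5 + 7 + 3 + 1 + 0 + 3 + 7 + 5 + 8 + 4) / 20 = 86 / 20 = 4.3000
UCL = c̄ + 3√c̄ = 4.3000 + 3 × √4.3000 = 4.3000 + 3 × 2.0736 = 10.5209

10.521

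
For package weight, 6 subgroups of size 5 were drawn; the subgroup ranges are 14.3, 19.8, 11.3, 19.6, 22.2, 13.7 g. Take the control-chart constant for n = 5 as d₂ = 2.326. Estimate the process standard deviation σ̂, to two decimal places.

7.23

R̄ = (14.3 + 19.8 + 11.3 + 19.6 + 22.2 + 13.7) / 6 = 16.8167
σ̂ = R̄ / d₂ = 16.8167 / 2.326 = 7.2299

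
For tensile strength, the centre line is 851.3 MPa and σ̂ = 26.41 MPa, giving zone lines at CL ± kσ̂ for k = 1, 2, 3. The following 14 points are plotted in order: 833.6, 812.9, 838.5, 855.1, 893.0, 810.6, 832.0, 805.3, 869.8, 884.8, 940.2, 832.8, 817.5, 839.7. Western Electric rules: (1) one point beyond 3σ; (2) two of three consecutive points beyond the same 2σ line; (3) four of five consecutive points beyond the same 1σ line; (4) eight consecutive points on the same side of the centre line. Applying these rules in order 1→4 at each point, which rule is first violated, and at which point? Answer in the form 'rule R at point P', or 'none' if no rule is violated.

Zone of each point (C = within 1σ̂, B = 1σ̂–2σ̂, A = 2σ̂–3σ̂, * = beyond 3σ̂; sign = side of CL): 1:-C, 2:-B, 3:-C, 4:+C, 5:+B, 6:-B, 7:-C, 8:-B, 9:+C, 10:+B, 11:+*, 12:-C, 13:-B, 14:-C
Rule 1 (one point beyond the 3σ limits) is satisfied at point 11.

rule 1 at point 11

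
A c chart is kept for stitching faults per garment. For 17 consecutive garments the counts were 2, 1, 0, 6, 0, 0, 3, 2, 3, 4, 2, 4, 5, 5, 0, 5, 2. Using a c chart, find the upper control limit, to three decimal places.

7.415

c̄ = (2 + 1 + 0 + 6 + 0 + 0 + 3 + 2 + 3 + 4 + 2 + 4 + 5 + 5 + 0 + 5 + 2) / 17 = 44 / 17 = 2.5882
UCL = c̄ + 3√c̄ = 2.5882 + 3 × √2.5882 = 2.5882 + 3 × 1.6088 = 7.4146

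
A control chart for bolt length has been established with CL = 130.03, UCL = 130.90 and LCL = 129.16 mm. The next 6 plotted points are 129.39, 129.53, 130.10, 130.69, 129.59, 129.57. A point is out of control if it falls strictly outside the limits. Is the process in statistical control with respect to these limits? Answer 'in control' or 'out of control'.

All 6 points lie within [129.16, 130.90].

in control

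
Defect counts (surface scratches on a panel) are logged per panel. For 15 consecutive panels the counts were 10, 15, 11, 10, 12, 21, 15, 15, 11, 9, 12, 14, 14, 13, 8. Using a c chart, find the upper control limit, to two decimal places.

c̄ = (10 + 15 + 11 + 10 + 12 + 21 + 15 + 15 + 11 + 9 + 12 + 14 + 14 + 13 + 8) / 15 = 190 / 15 = 12.6667
UCL = c̄ + 3√c̄ = 12.6667 + 3 × √12.6667 = 12.6667 + 3 × 3.5590 = 23.3437

23.34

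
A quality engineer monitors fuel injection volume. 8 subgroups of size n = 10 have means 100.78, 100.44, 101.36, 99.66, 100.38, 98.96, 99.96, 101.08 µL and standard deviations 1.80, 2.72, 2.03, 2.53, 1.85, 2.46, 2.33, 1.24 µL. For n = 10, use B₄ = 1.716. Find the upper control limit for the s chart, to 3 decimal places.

3.638

s̄ = (1.80 + 2.72 + 2.03 + 2.53 + 1.85 + 2.46 + 2.33 + 1.24) / 8 = 2.1200
UCL_s = B₄·s̄ = 1.716 × 2.1200 = 3.6379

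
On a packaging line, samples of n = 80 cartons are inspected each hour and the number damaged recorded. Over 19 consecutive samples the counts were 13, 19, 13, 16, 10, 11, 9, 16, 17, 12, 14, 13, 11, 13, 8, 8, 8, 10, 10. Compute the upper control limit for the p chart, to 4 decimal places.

p̄ = Σdᵢ / (k·n) = 231 / (19 × 80) = 0.15197
UCL = p̄ + 3·√(p̄(1−p̄)/n) = 0.15197 + 3 × √(0.15197×0.84803/80) = 0.15197 + 3 × 0.04014 = 0.27238

0.2724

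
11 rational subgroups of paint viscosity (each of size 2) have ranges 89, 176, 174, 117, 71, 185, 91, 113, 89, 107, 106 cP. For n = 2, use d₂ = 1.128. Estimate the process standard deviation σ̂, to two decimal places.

R̄ = (89 + 176 + 174 + 117 + 71 + 185 + 91 + 113 + 89 + 107 + 106) / 11 = 119.8182
σ̂ = R̄ / d₂ = 119.8182 / 1.128 = 106.2218

106.22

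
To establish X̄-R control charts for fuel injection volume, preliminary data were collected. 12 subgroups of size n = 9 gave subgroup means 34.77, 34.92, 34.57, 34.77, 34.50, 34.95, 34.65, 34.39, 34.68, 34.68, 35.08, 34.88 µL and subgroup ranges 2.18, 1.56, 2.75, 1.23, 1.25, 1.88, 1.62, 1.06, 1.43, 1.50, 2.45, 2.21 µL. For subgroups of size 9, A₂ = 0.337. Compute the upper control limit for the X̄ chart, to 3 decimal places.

X̄̄ = (34.77 + 34.92 + 34.57 + 34.77 + 34.50 + 34.95 + 34.65 + 34.39 + 34.68 + 34.68 + 35.08 + 34.88) / 12 = 416.8400 / 12 = 34.7367
R̄ = (2.18 + 1.56 + 2.75 + 1.23 + 1.25 + 1.88 + 1.62 + 1.06 + 1.43 + 1.50 + 2.45 + 2.21) / 12 = 21.1200 / 12 = 1.7600
UCL = X̄̄ + A₂·R̄ = 34.7367 + 0.337 × 1.7600 = 35.3298

35.330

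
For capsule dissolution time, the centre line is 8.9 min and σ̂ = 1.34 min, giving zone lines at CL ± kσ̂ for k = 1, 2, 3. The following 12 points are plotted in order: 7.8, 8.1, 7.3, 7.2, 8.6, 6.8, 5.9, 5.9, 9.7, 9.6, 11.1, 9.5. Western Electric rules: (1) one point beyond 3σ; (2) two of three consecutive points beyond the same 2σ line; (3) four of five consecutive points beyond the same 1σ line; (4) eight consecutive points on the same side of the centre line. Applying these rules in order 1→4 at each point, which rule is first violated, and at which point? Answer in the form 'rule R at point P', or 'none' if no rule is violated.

rule 3 at point 7

Zone of each point (C = within 1σ̂, B = 1σ̂–2σ̂, A = 2σ̂–3σ̂, * = beyond 3σ̂; sign = side of CL): 1:-C, 2:-C, 3:-B, 4:-B, 5:-C, 6:-B, 7:-A, 8:-A, 9:+C, 10:+C, 11:+B, 12:+C
Rule 3 (four of five consecutive points beyond the same 1σ limit) is satisfied at point 7.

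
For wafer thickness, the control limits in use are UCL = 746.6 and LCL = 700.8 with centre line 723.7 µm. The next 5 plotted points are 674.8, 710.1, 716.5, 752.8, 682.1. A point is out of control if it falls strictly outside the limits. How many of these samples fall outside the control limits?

3

Compare each point to [700.8, 746.6]: sample 1 = 674.8 < LCL; sample 4 = 752.8 > UCL; sample 5 = 682.1 < LCL.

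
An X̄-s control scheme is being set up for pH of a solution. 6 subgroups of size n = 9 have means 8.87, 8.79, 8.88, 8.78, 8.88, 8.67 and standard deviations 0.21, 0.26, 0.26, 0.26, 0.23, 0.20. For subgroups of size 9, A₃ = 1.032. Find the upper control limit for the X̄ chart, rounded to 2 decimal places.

X̄̄ = (8.87 + 8.79 + 8.88 + 8.78 + 8.88 + 8.67) / 6 = 8.8117
s̄ = (0.21 + 0.26 + 0.26 + 0.26 + 0.23 + 0.20) / 6 = 0.2367
UCL = X̄̄ + A₃·s̄ = 8.8117 + 1.032 × 0.2367 = 9.0559

9.06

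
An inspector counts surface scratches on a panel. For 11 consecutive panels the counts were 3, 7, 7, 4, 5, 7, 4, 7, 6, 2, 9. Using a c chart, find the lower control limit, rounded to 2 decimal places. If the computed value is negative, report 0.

0.00

c̄ = (3 + 7 + 7 + 4 + 5 + 7 + 4 + 7 + 6 + 2 + 9) / 11 = 61 / 11 = 5.5455
LCL = c̄ − 3√c̄ = 5.5455 − 3 × 2.3549 = -1.5192 → 0 (cannot be negative)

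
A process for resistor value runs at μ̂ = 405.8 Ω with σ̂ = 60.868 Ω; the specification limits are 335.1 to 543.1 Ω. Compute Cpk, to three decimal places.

Cpu = (USL − μ̂) / (3σ̂) = (543.1 − 405.8) / (3 × 60.868) = 0.7519; Cpl = (μ̂ − LSL) / (3σ̂) = (405.8 − 335.1) / (3 × 60.868) = 0.3872; Cpk = min(Cpu, Cpl) = 0.3872

0.387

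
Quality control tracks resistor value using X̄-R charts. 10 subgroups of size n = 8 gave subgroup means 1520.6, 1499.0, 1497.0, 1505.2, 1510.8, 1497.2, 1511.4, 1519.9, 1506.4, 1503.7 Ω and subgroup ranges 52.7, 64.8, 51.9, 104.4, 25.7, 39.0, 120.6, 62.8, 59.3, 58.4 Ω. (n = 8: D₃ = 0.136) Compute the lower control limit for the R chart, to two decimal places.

R̄ = (52.7 + 64.8 + 51.9 + 104.4 + 25.7 + 39.0 + 120.6 + 62.8 + 59.3 + 58.4) / 10 = 639.6000 / 10 = 63.9600
LCL_R = D₃·R̄ = 0.136 × 63.9600 = 8.6986

8.70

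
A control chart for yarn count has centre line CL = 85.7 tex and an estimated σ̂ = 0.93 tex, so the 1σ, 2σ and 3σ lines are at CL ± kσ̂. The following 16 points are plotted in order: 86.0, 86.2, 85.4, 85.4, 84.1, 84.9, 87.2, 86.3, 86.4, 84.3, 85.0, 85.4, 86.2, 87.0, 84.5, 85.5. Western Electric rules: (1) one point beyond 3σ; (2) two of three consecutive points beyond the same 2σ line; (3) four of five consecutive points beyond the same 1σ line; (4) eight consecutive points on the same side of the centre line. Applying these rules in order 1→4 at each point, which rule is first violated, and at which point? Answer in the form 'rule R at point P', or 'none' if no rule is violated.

Zone of each point (C = within 1σ̂, B = 1σ̂–2σ̂, A = 2σ̂–3σ̂, * = beyond 3σ̂; sign = side of CL): 1:+C, 2:+C, 3:-C, 4:-C, 5:-B, 6:-C, 7:+B, 8:+C, 9:+C, 10:-B, 11:-C, 12:-C, 13:+C, 14:+B, 15:-B, 16:-C
No rule fires across all 16 points.

none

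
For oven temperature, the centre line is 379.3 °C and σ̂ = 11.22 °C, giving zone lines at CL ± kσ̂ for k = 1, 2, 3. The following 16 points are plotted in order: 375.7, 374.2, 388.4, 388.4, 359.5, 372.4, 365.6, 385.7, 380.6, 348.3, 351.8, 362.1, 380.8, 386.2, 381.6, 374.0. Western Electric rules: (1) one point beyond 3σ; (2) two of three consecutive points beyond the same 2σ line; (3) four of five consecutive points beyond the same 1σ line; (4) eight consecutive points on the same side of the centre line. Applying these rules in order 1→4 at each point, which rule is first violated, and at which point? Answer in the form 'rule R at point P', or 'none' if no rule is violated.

rule 2 at point 11

Zone of each point (C = within 1σ̂, B = 1σ̂–2σ̂, A = 2σ̂–3σ̂, * = beyond 3σ̂; sign = side of CL): 1:-C, 2:-C, 3:+C, 4:+C, 5:-B, 6:-C, 7:-B, 8:+C, 9:+C, 10:-A, 11:-A, 12:-B, 13:+C, 14:+C, 15:+C, 16:-C
Rule 2 (two of three consecutive points beyond the same 2σ limit) is satisfied at point 11.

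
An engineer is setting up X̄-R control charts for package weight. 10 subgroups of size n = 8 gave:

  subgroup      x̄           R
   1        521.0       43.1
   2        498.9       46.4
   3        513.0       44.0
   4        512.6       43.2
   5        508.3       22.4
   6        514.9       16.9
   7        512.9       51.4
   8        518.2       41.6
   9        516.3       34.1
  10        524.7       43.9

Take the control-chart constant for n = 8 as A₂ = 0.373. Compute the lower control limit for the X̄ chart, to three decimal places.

499.645

X̄̄ = (521.0 + 498.9 + 513.0 + 512.6 + 508.3 + 514.9 + 512.9 + 518.2 + 516.3 + 524.7) / 10 = 5140.8000 / 10 = 514.0800
R̄ = (43.1 + 46.4 + 44.0 + 43.2 + 22.4 + 16.9 + 51.4 + 41.6 + 34.1 + 43.9) / 10 = 387.0000 / 10 = 38.7000
LCL = X̄̄ − A₂·R̄ = 514.0800 − 0.373 × 38.7000 = 499.6449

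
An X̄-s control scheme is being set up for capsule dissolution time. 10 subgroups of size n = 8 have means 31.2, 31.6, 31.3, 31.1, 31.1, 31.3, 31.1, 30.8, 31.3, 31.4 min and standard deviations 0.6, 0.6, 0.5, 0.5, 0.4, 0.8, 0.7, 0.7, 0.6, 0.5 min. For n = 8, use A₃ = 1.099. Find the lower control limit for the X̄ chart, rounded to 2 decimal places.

X̄̄ = (31.2 + 31.6 + 31.3 + 31.1 + 31.1 + 31.3 + 31.1 + 30.8 + 31.3 + 31.4) / 10 = 31.2200
s̄ = (0.6 + 0.6 + 0.5 + 0.5 + 0.4 + 0.8 + 0.7 + 0.7 + 0.6 + 0.5) / 10 = 0.5900
LCL = X̄̄ − A₃·s̄ = 31.2200 − 1.099 × 0.5900 = 30.5716

30.57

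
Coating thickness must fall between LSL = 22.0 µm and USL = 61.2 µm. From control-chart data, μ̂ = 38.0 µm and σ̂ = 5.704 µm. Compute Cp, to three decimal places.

Cp = (USL − LSL) / (6σ̂) = (61.2 − 22.0) / (6 × 5.704) = 39.2000 / 34.2240 = 1.1454

1.145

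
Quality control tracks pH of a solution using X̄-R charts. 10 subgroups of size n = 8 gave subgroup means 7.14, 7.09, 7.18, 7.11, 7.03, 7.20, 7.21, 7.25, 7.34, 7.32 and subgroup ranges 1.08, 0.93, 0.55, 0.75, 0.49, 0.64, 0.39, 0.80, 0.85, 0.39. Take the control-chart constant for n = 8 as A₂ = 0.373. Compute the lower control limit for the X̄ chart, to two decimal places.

6.93

X̄̄ = (7.14 + 7.09 + 7.18 + 7.11 + 7.03 + 7.20 + 7.21 + 7.25 + 7.34 + 7.32) / 10 = 71.8700 / 10 = 7.1870
R̄ = (1.08 + 0.93 + 0.55 + 0.75 + 0.49 + 0.64 + 0.39 + 0.80 + 0.85 + 0.39) / 10 = 6.8700 / 10 = 0.6870
LCL = X̄̄ − A₂·R̄ = 7.1870 − 0.373 × 0.6870 = 6.9307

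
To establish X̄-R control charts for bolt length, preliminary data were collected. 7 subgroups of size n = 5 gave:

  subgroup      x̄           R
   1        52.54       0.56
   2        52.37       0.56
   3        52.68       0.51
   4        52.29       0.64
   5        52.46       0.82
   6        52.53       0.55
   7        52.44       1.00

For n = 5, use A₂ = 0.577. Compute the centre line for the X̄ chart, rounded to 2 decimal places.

52.47

X̄̄ = (52.54 + 52.37 + 52.68 + 52.29 + 52.46 + 52.53 + 52.44) / 7 = 367.3100 / 7 = 52.4729
CL = X̄̄ = 52.4729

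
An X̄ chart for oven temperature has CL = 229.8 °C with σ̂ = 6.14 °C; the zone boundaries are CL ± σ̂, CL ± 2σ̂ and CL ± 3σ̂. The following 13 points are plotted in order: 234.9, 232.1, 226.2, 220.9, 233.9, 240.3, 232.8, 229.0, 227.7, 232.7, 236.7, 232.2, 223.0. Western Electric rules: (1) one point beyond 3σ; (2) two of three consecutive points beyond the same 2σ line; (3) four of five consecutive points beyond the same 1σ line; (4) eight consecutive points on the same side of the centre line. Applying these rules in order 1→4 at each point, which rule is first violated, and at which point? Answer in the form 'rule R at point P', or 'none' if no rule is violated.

none

Zone of each point (C = within 1σ̂, B = 1σ̂–2σ̂, A = 2σ̂–3σ̂, * = beyond 3σ̂; sign = side of CL): 1:+C, 2:+C, 3:-C, 4:-B, 5:+C, 6:+B, 7:+C, 8:-C, 9:-C, 10:+C, 11:+B, 12:+C, 13:-B
No rule fires across all 13 points.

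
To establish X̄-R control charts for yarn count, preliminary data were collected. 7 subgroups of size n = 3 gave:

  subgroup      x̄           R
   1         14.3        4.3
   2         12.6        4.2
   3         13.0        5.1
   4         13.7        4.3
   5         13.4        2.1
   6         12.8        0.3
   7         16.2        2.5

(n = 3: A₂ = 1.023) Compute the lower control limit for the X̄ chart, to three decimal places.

10.382

X̄̄ = (14.3 + 12.6 + 13.0 + 13.7 + 13.4 + 12.8 + 16.2) / 7 = 96.0000 / 7 = 13.7143
R̄ = (4.3 + 4.2 + 5.1 + 4.3 + 2.1 + 0.3 + 2.5) / 7 = 22.8000 / 7 = 3.2571
LCL = X̄̄ − A₂·R̄ = 13.7143 − 1.023 × 3.2571 = 10.3822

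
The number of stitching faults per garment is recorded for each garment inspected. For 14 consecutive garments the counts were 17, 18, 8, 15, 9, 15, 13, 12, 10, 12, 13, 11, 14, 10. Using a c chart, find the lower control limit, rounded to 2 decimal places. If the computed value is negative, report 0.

c̄ = (17 + 18 + 8 + 15 + 9 + 15 + 13 + 12 + 10 + 12 + 13 + 11 + 14 + 10) / 14 = 177 / 14 = 12.6429
LCL = c̄ − 3√c̄ = 12.6429 − 3 × 3.5557 = 1.9758

1.98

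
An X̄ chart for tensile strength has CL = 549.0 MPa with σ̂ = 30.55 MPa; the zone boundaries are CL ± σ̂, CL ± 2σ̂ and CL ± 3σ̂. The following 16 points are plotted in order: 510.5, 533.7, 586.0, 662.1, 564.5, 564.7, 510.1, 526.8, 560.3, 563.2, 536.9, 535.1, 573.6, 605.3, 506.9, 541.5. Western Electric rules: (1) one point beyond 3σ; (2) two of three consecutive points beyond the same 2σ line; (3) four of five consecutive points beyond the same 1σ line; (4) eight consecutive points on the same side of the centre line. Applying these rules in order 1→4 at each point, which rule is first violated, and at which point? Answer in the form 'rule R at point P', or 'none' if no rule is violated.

rule 1 at point 4

Zone of each point (C = within 1σ̂, B = 1σ̂–2σ̂, A = 2σ̂–3σ̂, * = beyond 3σ̂; sign = side of CL): 1:-B, 2:-C, 3:+B, 4:+*, 5:+C, 6:+C, 7:-B, 8:-C, 9:+C, 10:+C, 11:-C, 12:-C, 13:+C, 14:+B, 15:-B, 16:-C
Rule 1 (one point beyond the 3σ limits) is satisfied at point 4.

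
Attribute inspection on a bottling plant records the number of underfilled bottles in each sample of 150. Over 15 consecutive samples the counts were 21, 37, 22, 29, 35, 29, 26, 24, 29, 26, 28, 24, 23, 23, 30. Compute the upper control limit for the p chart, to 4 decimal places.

p̄ = Σdᵢ / (k·n) = 406 / (15 × 150) = 0.18044
UCL = p̄ + 3·√(p̄(1−p̄)/n) = 0.18044 + 3 × √(0.18044×0.81956/150) = 0.18044 + 3 × 0.03140 = 0.27464

0.2746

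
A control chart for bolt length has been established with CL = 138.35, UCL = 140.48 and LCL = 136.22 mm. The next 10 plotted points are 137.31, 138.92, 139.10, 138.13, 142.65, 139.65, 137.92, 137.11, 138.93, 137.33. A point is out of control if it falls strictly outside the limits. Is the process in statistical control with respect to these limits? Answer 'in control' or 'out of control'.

out of control

Compare each point to [136.22, 140.48]: sample 5 = 142.65 > UCL.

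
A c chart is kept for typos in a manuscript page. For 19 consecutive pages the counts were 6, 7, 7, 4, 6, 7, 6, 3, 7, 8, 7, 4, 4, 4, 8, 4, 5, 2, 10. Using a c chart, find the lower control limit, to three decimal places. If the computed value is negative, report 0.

0.000

c̄ = (6 + 7 + 7 + 4 + 6 + 7 + 6 + 3 + 7 + 8 + 7 + 4 + 4 + 4 + 8 + 4 + 5 + 2 + 10) / 19 = 109 / 19 = 5.7368
LCL = c̄ − 3√c̄ = 5.7368 − 3 × 2.3952 = -1.4487 → 0 (cannot be negative)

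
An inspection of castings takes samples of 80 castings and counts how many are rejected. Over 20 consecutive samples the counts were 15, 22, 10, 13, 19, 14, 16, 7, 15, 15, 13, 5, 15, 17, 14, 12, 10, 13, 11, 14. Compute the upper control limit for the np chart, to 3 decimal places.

23.550

p̄ = Σdᵢ / (k·n) = 270 / (20 × 80) = 0.16875
UCL = np̄ + 3·√(np̄(1−p̄)) = 13.5000 + 3 × √(13.5000×0.83125) = 13.5000 + 3 × 3.3499 = 23.5497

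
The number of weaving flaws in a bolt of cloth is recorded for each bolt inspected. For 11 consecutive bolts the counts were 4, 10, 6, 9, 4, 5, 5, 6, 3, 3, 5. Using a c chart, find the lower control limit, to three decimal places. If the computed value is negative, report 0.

c̄ = (4 + 10 + 6 + 9 + 4 + 5 + 5 + 6 + 3 + 3 + 5) / 11 = 60 / 11 = 5.4545
LCL = c̄ − 3√c̄ = 5.4545 − 3 × 2.3355 = -1.5519 → 0 (cannot be negative)

0.000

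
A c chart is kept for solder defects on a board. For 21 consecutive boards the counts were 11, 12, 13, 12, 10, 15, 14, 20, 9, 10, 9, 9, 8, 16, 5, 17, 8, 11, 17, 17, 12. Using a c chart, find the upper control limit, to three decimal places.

22.597

c̄ = (11 + 12 + 13 + 12 + 10 + 15 + 14 + 20 + 9 + 10 + 9 + 9 + 8 + 16 + 5 + 17 + 8 + 11 + 17 + 17 + 12) / 21 = 255 / 21 = 12.1429
UCL = c̄ + 3√c̄ = 12.1429 + 3 × √12.1429 = 12.1429 + 3 × 3.4847 = 22.5968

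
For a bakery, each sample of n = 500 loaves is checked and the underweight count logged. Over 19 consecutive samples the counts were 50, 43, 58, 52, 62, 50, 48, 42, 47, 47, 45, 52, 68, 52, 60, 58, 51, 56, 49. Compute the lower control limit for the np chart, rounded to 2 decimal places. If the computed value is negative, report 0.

p̄ = Σdᵢ / (k·n) = 990 / (19 × 500) = 0.10421
LCL = np̄ − 3·√(np̄(1−p̄)) = 52.1053 − 3 × 6.8319 = 31.6095

31.61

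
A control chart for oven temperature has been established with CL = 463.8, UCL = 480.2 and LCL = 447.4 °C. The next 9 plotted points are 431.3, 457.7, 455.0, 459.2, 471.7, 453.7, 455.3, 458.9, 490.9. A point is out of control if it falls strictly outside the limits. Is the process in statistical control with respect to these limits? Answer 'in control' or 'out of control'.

out of control

Compare each point to [447.4, 480.2]: sample 1 = 431.3 < LCL; sample 9 = 490.9 > UCL.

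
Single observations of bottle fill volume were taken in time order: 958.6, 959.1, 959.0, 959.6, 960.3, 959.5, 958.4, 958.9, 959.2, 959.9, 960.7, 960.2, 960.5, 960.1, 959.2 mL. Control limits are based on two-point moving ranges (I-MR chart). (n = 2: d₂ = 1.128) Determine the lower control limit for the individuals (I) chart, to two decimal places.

957.99

X̄ = (958.6 + 959.1 + 959.0 + 959.6 + 960.3 + 959.5 + 958.4 + 958.9 + 959.2 + 959.9 + 960.7 + 960.2 + 960.5 + 960.1 + 959.2) / 15 = 959.5467
Moving ranges: 0.5, 0.1, 0.6, 0.7, 0.8, 1.1, 0.5, 0.3, 0.7, 0.8, 0.5, 0.3, 0.4, 0.9; M̄R̄ = 8.2000 / 14 = 0.5857
LCL = X̄ − 3·M̄R̄/d₂ = 959.5467 − 3 × 0.5857 / 1.128 = 957.9889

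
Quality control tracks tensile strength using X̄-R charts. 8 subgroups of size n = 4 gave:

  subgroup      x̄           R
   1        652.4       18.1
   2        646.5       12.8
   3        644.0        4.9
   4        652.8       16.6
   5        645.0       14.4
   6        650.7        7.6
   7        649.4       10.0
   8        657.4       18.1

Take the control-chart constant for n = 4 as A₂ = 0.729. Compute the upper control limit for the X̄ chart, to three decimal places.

X̄̄ = (652.4 + 646.5 + 644.0 + 652.8 + 645.0 + 650.7 + 649.4 + 657.4) / 8 = 5198.2000 / 8 = 649.7750
R̄ = (18.1 + 12.8 + 4.9 + 16.6 + 14.4 + 7.6 + 10.0 + 18.1) / 8 = 102.5000 / 8 = 12.8125
UCL = X̄̄ + A₂·R̄ = 649.7750 + 0.729 × 12.8125 = 659.1153

659.115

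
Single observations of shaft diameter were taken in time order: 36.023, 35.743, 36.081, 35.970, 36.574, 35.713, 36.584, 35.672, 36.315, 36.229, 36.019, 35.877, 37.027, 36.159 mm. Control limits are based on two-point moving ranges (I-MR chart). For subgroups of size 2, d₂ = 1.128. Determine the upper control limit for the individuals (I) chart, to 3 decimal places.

37.589

X̄ = (36.023 + 35.743 + 36.081 + 35.970 + 36.574 + 35.713 + 36.584 + 35.672 + 36.315 + 36.229 + 36.019 + 35.877 + 37.027 + 36.159) / 14 = 36.1419
Moving ranges: 0.280, 0.338, 0.111, 0.604, 0.861, 0.871, 0.912, 0.643, 0.086, 0.210, 0.142, 1.150, 0.868; M̄R̄ = 7.0760 / 13 = 0.5443
UCL = X̄ + 3·M̄R̄/d₂ = 36.1419 + 3 × 0.5443 / 1.128 = 37.5895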